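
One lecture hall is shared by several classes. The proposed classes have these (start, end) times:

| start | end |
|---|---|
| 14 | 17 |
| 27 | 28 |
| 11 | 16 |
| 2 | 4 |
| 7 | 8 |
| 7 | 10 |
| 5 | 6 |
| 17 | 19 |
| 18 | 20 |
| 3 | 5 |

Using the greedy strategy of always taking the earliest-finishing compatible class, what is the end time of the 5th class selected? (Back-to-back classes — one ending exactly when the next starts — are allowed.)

Order by finish time; keep every interval that doesn't clash with the previous kept one.
Sorted by end: (2,4)  (3,5)  (5,6)  (7,8)  (7,10)  (11,16)  (14,17)  (17,19)  (18,20)  (27,28)
take (2,4); skip (3,5); take (5,6); take (7,8); take (11,16); take (17,19); take (27,28).
Selected: (2,4) (5,6) (7,8) (11,16) (17,19) (27,28)

19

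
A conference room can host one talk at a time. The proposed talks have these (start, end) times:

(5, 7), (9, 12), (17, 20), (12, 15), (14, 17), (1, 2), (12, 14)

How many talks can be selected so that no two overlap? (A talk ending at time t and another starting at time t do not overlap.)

Sorted by end: (1,2)  (5,7)  (9,12)  (12,14)  (12,15)  (14,17)  (17,20)
take (1,2); take (5,7); take (9,12); take (12,14); skip (12,15); take (14,17); take (17,20).
Selected 6 talks.

6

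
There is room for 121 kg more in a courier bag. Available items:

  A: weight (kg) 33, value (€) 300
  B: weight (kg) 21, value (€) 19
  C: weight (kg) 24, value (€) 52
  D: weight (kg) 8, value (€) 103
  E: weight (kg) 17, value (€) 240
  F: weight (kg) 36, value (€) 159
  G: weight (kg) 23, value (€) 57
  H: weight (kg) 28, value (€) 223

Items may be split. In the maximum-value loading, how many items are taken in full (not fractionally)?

4

Order: E (240/17=14.12) > D (103/8=12.88) > A (300/33=9.09) > H (223/28=7.96) > F (159/36=4.42) > G (57/23=2.48) > C (52/24=2.17) > B (19/21=0.90)
Fill: take E (17 @ 240) → take D (8 @ 103) → take A (33 @ 300) → take H (28 @ 223) → take 35/36 of F → 154.58; 121/121 used.
4 item(s) taken whole; one partial (take 35/36 of F).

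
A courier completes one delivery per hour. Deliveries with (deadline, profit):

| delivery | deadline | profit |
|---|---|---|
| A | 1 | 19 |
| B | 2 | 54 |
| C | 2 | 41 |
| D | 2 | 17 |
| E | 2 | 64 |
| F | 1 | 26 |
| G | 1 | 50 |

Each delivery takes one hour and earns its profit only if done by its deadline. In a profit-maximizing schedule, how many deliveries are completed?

2

Profit order: E=64 B=54 G=50 C=41 F=26 A=19 D=17
Assign: E→slot 2, B→slot 1, G skipped, C skipped, F skipped, A skipped, D skipped.
Slots: [1:B] [2:E]
2 of 7 scheduled.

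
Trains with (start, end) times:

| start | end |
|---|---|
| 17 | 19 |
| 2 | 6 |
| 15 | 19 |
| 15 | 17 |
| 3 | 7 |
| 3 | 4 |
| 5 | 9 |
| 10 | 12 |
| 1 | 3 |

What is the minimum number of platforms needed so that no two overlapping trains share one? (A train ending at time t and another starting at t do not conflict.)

3

Count concurrent intervals with a sweep; the peak is the room count.
Events (time:±→running): 1:+→1 2:+→2 3:-→1 3:+→2 3:+→3 … peak 3.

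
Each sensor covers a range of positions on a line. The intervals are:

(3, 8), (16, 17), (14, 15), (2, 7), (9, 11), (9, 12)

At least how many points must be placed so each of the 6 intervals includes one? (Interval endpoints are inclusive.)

Sort by right endpoint; whenever an interval is uncovered, place a point at its right end.
By right end: [2,7]  [3,8]  [9,11]  [9,12]  [14,15]  [16,17]
[2,7] uncovered → point at 7; [9,11] uncovered → point at 11; [14,15] uncovered → point at 15; [16,17] uncovered → point at 17.
Points: 7, 11, 15, 17 (4 total).

4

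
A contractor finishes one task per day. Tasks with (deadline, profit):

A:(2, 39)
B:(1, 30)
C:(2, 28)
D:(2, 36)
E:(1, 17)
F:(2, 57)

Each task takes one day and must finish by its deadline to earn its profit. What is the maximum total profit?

Take jobs in profit order; each goes to the latest open slot no later than its deadline.
By profit: F(d2,57), A(d2,39), D(d2,36), B(d1,30), C(d2,28), E(d1,17)
F→slot 2; A→slot 1; D skipped; B skipped; C skipped; E skipped.
Profit = 39 + 57 = 96

96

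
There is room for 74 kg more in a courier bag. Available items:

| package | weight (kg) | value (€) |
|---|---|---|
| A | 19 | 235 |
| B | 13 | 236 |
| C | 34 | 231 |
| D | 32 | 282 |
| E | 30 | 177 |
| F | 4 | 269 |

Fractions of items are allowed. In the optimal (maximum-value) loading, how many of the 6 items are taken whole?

Greedy by value/weight ratio, highest first.
Ratios (sorted): F 67.25, B 18.15, A 12.37, D 8.81, C 6.79, E 5.90
take F (4 @ 269); take B (13 @ 236); take A (19 @ 235); take D (32 @ 282); take 6/34 of C → 40.76. Capacity used 74/74.
4 item(s) taken whole; one partial (take 6/34 of C).

4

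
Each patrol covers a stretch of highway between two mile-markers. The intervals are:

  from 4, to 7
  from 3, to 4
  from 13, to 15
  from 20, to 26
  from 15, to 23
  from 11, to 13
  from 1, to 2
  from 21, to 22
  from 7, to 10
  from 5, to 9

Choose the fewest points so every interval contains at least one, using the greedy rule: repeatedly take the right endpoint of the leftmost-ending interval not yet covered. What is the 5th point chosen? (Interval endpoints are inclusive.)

Process intervals by earliest right end; each time one isn't hit yet, stab at its right endpoint.
Sorted: [1,2] [3,4] [4,7] [5,9] [7,10] [11,13] [13,15] [21,22] [15,23] [20,26]
{[1,2]} hit by 2; {[3,4],[4,7]} hit by 4; {[5,9],[7,10]} hit by 9; {[11,13],[13,15]} hit by 13; {[21,22],[15,23],[20,26]} hit by 22.
Points: 2, 4, 9, 13, 22 (5 total).

22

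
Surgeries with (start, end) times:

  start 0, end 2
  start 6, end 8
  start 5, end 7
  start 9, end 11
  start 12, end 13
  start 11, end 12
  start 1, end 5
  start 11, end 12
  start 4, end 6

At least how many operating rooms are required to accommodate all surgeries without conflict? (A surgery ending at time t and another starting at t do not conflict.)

2

Count concurrent intervals with a sweep; the peak is the room count.
Events (time:±→running): 0:+→1 1:+→2 … peak 2.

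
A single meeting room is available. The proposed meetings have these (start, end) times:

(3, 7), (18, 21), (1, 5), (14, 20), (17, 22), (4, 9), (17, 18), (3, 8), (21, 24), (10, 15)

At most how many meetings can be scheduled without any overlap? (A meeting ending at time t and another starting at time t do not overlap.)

5

Order by finish time; keep every interval that doesn't clash with the previous kept one.
By end time: (1,5), (3,7), (3,8), (4,9), (10,15), (17,18), (14,20), (18,21), (17,22), (21,24).
Pick (1,5); next start ≥ 5 → (10,15); next start ≥ 15 → (17,18); next start ≥ 18 → (18,21); next start ≥ 21 → (21,24).
Selected 5 meetings.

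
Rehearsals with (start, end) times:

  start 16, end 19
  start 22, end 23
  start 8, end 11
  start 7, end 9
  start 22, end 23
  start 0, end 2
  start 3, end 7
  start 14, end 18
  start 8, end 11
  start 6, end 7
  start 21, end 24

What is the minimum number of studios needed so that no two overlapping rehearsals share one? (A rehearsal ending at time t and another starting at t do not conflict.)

Count concurrent intervals with a sweep; the peak is the room count.
starts: [0, 3, 6, 7, 8, 8, 14, 16, 21, 22, 22]
ends:   [2, 7, 7, 9, 11, 11, 18, 19, 23, 23, 24]
s0→1 e2→0 s3→1 s6→2 e7→1 e7→0 s7→1 s8→2 s8→3  — peak 3.

3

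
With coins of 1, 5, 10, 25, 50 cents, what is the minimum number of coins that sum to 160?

Use the largest denomination that fits, subtract, and repeat.
160 − 3×50→10 − 1×10→0
Total coins = 3 + 1 = 4

4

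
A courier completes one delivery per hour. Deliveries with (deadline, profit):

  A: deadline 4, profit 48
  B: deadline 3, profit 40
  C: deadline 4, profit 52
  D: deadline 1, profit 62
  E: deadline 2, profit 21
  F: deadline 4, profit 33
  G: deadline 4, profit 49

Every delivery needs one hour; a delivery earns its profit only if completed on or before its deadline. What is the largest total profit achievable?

Sort by profit descending; place each in the latest free slot ≤ its deadline.
Profit order: D=62 C=52 G=49 A=48 B=40 F=33 E=21
Assign: D→slot 1, C→slot 4, G→slot 3, A→slot 2, B skipped, F skipped, E skipped.
Slots: [1:D] [2:A] [3:G] [4:C]
Profit = 62 + 48 + 49 + 52 = 211

211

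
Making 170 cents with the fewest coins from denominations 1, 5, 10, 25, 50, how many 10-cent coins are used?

Use the largest denomination that fits, subtract, and repeat.
170 = 3×50 + 2×10
Count of 10: 2

2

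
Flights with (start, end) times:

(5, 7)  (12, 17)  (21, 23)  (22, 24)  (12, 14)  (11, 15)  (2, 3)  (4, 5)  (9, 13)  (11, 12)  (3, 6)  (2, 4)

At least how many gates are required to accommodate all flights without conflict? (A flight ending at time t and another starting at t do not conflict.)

4

Count concurrent intervals with a sweep; the peak is the room count.
starts: [2, 2, 3, 4, 5, 9, 11, 11, 12, 12, 21, 22]
ends:   [3, 4, 5, 6, 7, 12, 13, 14, 15, 17, 23, 24]
s2→1 s2→2 e3→1 s3→2 e4→1 s4→2 e5→1 s5→2 e6→1 e7→0 s9→1 s11→2 s11→3 e12→2 s12→3 s12→4  — peak 4.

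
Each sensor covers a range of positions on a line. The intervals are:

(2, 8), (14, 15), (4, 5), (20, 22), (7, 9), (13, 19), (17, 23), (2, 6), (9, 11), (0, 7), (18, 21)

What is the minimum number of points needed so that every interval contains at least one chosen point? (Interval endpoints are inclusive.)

Process intervals by earliest right end; each time one isn't hit yet, stab at its right endpoint.
Sorted: [4,5] [2,6] [0,7] [2,8] [7,9] [9,11] [14,15] [13,19] [18,21] [20,22] [17,23]
{[4,5],[2,6],[0,7],[2,8]} hit by 5; {[7,9],[9,11]} hit by 9; {[14,15],[13,19]} hit by 15; {[18,21],[20,22],[17,23]} hit by 21.
Points: 5, 9, 15, 21 (4 total).

4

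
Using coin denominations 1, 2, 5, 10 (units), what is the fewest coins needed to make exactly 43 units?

6

Greedy: take as many of the largest coin as possible, then repeat with the remainder.
43 = 4×10 + 1×2 + 1×1
Total coins = 4 + 1 + 1 = 6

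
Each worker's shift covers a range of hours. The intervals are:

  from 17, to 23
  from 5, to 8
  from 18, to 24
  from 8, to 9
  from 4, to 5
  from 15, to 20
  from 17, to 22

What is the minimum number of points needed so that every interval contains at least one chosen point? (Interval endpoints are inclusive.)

By right end: [4,5]  [5,8]  [8,9]  [15,20]  [17,22]  [17,23]  [18,24]
[4,5] uncovered → point at 5; [8,9] uncovered → point at 9; [15,20] uncovered → point at 20.
Points: 5, 9, 20 (3 total).

3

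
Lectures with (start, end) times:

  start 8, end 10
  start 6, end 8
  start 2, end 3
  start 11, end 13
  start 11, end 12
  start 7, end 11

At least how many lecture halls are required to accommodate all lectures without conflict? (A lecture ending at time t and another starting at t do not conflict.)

starts: [2, 6, 7, 8, 11, 11]
ends:   [3, 8, 10, 11, 12, 13]
s2→1 e3→0 s6→1 s7→2  — peak 2.

2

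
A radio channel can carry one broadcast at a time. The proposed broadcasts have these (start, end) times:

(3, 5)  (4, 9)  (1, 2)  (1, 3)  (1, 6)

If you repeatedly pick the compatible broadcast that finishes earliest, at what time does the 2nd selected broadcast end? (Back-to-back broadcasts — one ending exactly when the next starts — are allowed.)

5

Sort by end time and greedily take each interval whose start is ≥ the last chosen end.
Sorted by end: (1,2)  (1,3)  (3,5)  (1,6)  (4,9)
take (1,2); take (3,5).
Selected: (1,2) (3,5)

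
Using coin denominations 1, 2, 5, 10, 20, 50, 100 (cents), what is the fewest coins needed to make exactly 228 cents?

6

228 = 2×100 + 1×20 + 1×5 + 1×2 + 1×1
Total coins = 2 + 1 + 1 + 1 + 1 = 6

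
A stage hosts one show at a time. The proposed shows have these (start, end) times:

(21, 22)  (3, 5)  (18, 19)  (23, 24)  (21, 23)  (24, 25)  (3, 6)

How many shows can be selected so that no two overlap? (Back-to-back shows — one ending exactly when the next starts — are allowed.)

5

By end time: (3,5), (3,6), (18,19), (21,22), (21,23), (23,24), (24,25).
Pick (3,5); next start ≥ 5 → (18,19); next start ≥ 19 → (21,22); next start ≥ 22 → (23,24); next start ≥ 24 → (24,25).
Selected 5 shows.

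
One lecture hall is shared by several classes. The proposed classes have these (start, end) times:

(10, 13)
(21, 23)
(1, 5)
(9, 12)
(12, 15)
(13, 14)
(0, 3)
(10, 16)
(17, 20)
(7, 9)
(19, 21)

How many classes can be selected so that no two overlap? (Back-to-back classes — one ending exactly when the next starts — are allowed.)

6

Sorted by end: (0,3)  (1,5)  (7,9)  (9,12)  (10,13)  (13,14)  (12,15)  (10,16)  (17,20)  (19,21)  (21,23)
take (0,3); take (7,9); take (9,12); take (13,14); take (17,20); take (21,23).
Selected 6 classes.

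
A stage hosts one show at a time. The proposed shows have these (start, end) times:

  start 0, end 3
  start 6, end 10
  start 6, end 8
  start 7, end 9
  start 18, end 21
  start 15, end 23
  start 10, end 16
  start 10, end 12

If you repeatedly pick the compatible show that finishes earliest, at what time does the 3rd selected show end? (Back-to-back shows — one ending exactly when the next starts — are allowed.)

12

Greedy by earliest finish: after sorting by end time, pick each interval compatible with the last pick.
By end time: (0,3), (6,8), (7,9), (6,10), (10,12), (10,16), (18,21), (15,23).
Pick (0,3); next start ≥ 3 → (6,8); next start ≥ 8 → (10,12); next start ≥ 12 → (18,21).
Selected: (0,3) (6,8) (10,12) (18,21)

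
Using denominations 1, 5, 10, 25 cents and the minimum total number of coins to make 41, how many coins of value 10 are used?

1

41 − 1×25→16 − 1×10→6 − 1×5→1 − 1×1→0
Count of 10: 1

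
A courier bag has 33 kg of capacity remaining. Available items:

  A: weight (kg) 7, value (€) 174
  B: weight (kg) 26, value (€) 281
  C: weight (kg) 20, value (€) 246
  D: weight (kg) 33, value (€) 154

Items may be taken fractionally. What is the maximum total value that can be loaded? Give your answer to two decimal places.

Sort by value per unit weight and fill in that order.
Order: A (174/7=24.86) > C (246/20=12.30) > B (281/26=10.81) > D (154/33=4.67)
Fill: take A (7 @ 174) → take C (20 @ 246) → take 6/26 of B → 64.85; 33/33 used.
Total value = 484.85

484.85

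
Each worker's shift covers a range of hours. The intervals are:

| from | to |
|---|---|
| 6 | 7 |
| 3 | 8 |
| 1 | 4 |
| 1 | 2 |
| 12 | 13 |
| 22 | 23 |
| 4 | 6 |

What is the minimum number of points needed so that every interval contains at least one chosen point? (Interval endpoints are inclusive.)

4

Sort by right endpoint; whenever an interval is uncovered, place a point at its right end.
Sorted: [1,2] [1,4] [4,6] [6,7] [3,8] [12,13] [22,23]
{[1,2],[1,4]} hit by 2; {[4,6],[6,7],[3,8]} hit by 6; {[12,13]} hit by 13; {[22,23]} hit by 23.
Points: 2, 6, 13, 23 (4 total).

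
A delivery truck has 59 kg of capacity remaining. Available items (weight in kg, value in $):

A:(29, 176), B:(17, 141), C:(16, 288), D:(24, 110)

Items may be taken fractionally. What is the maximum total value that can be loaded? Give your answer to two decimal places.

586.79

Ratios (sorted): C 18.00, B 8.29, A 6.07, D 4.58
take C (16 @ 288); take B (17 @ 141); take 26/29 of A → 157.79. Capacity used 59/59.
Total value = 586.79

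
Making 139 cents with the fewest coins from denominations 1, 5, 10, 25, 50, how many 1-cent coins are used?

Use the largest denomination that fits, subtract, and repeat.
139 − 2×50→39 − 1×25→14 − 1×10→4 − 4×1→0
Count of 1: 4

4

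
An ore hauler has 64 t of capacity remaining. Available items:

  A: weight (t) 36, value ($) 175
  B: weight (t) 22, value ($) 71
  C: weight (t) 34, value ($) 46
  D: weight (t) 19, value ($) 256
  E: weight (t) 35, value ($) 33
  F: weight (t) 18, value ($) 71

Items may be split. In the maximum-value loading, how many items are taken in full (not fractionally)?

2

Greedy by value/weight ratio, highest first.
Ratios (sorted): D 13.47, A 4.86, F 3.94, B 3.23, C 1.35, E 0.94
take D (19 @ 256); take A (36 @ 175); take 9/18 of F → 35.50. Capacity used 64/64.
2 item(s) taken whole; one partial (take 9/18 of F).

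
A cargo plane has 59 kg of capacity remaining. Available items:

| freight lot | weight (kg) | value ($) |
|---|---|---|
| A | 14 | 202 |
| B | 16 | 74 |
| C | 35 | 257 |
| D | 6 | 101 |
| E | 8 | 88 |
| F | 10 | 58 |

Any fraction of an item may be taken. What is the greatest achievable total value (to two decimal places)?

618.63

Sort by value per unit weight and fill in that order.
Ratios (sorted): D 16.83, A 14.43, E 11.00, C 7.34, F 5.80, B 4.62
take D (6 @ 101); take A (14 @ 202); take E (8 @ 88); take 31/35 of C → 227.63. Capacity used 59/59.
Total value = 618.63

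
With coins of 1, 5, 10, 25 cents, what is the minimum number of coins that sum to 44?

Use the largest denomination that fits, subtract, and repeat.
44 − 1×25→19 − 1×10→9 − 1×5→4 − 4×1→0
Total coins = 1 + 1 + 1 + 4 = 7

7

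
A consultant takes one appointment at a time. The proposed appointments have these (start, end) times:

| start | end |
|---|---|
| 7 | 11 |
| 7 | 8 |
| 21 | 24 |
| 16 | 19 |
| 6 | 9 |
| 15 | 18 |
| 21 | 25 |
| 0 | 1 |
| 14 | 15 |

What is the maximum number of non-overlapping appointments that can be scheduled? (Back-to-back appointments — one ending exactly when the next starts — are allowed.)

5

Order by finish time; keep every interval that doesn't clash with the previous kept one.
By end time: (0,1), (7,8), (6,9), (7,11), (14,15), (15,18), (16,19), (21,24), (21,25).
Pick (0,1); next start ≥ 1 → (7,8); next start ≥ 8 → (14,15); next start ≥ 15 → (15,18); next start ≥ 18 → (21,24).
Selected 5 appointments.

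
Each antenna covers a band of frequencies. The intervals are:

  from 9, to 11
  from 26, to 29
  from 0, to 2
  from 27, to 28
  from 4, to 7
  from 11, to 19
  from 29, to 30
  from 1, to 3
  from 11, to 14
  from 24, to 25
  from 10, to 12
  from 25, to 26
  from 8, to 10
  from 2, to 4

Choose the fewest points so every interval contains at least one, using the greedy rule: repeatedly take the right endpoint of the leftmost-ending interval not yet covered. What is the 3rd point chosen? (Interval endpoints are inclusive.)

10

Process intervals by earliest right end; each time one isn't hit yet, stab at its right endpoint.
By right end: [0,2]  [1,3]  [2,4]  [4,7]  [8,10]  [9,11]  [10,12]  [11,14]  [11,19]  [24,25]  [25,26]  [27,28]  [26,29]  [29,30]
[0,2] uncovered → point at 2; [4,7] uncovered → point at 7; [8,10] uncovered → point at 10; [11,14] uncovered → point at 14; [24,25] uncovered → point at 25; [27,28] uncovered → point at 28; [29,30] uncovered → point at 30.
Points: 2, 7, 10, 14, 25, 28, 30 (7 total).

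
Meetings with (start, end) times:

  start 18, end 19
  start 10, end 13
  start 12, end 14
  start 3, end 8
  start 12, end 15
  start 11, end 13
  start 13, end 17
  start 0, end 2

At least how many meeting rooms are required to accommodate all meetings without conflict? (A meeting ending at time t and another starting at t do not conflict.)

starts: [0, 3, 10, 11, 12, 12, 13, 18]
ends:   [2, 8, 13, 13, 14, 15, 17, 19]
s0→1 e2→0 s3→1 e8→0 s10→1 s11→2 s12→3 s12→4  — peak 4.

4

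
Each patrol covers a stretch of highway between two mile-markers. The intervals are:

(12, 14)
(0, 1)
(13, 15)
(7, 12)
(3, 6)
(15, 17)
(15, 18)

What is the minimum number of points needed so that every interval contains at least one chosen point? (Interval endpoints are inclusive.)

4

Sorted: [0,1] [3,6] [7,12] [12,14] [13,15] [15,17] [15,18]
{[0,1]} hit by 1; {[3,6]} hit by 6; {[7,12],[12,14]} hit by 12; {[13,15],[15,17],[15,18]} hit by 15.
Points: 1, 6, 12, 15 (4 total).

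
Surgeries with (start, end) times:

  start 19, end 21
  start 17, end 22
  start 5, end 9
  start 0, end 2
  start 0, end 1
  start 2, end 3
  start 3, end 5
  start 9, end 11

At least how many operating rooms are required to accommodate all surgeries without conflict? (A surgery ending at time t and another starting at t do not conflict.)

starts: [0, 0, 2, 3, 5, 9, 17, 19]
ends:   [1, 2, 3, 5, 9, 11, 21, 22]
s0→1 s0→2  — peak 2.

2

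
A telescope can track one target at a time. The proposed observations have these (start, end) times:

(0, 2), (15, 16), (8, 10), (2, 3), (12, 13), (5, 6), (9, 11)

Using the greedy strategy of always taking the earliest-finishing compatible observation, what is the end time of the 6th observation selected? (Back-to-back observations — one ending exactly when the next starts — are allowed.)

16

By end time: (0,2), (2,3), (5,6), (8,10), (9,11), (12,13), (15,16).
Pick (0,2); next start ≥ 2 → (2,3); next start ≥ 3 → (5,6); next start ≥ 6 → (8,10); next start ≥ 10 → (12,13); next start ≥ 13 → (15,16).
Selected: (0,2) (2,3) (5,6) (8,10) (12,13) (15,16)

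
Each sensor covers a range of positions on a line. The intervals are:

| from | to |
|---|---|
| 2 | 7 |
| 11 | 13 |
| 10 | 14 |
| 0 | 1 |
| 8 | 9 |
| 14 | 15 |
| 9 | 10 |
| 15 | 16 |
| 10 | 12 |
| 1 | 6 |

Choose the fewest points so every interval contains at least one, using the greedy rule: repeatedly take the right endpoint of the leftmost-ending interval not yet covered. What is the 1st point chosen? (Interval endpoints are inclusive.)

Sorted: [0,1] [1,6] [2,7] [8,9] [9,10] [10,12] [11,13] [10,14] [14,15] [15,16]
{[0,1],[1,6]} hit by 1; {[2,7]} hit by 7; {[8,9],[9,10]} hit by 9; {[10,12],[11,13],[10,14]} hit by 12; {[14,15],[15,16]} hit by 15.
Points: 1, 7, 9, 12, 15 (5 total).

1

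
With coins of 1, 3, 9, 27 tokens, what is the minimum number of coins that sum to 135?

Greedy: take as many of the largest coin as possible, then repeat with the remainder.
135 = 5×27
Total coins = 5 = 5

5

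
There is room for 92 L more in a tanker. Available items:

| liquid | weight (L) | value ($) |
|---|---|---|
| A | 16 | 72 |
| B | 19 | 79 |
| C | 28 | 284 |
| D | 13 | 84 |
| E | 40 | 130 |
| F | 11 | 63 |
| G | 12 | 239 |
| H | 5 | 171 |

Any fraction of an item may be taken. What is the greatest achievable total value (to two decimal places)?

942.11

Sort by value per unit weight and fill in that order.
Ratios (sorted): H 34.20, G 19.92, C 10.14, D 6.46, F 5.73, A 4.50, B 4.16, E 3.25
take H (5 @ 171); take G (12 @ 239); take C (28 @ 284); take D (13 @ 84); take F (11 @ 63); take A (16 @ 72); take 7/19 of B → 29.11. Capacity used 92/92.
Total value = 942.11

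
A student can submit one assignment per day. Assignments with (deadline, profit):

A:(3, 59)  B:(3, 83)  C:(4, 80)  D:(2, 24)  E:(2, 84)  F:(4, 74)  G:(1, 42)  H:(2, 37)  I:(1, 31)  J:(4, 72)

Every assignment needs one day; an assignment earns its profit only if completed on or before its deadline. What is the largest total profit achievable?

Take jobs in profit order; each goes to the latest open slot no later than its deadline.
Profit order: E=84 B=83 C=80 F=74 J=72 A=59 G=42 H=37 I=31 D=24
Assign: E→slot 2, B→slot 3, C→slot 4, F→slot 1, J skipped, A skipped, G skipped, H skipped, I skipped, D skipped.
Slots: [1:F] [2:E] [3:B] [4:C]
Profit = 74 + 84 + 83 + 80 = 321

321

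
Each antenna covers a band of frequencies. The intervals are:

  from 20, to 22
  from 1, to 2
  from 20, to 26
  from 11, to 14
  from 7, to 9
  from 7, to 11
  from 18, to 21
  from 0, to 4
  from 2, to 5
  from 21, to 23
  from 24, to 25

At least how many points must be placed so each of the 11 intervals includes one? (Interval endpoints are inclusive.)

5

Process intervals by earliest right end; each time one isn't hit yet, stab at its right endpoint.
Sorted: [1,2] [0,4] [2,5] [7,9] [7,11] [11,14] [18,21] [20,22] [21,23] [24,25] [20,26]
{[1,2],[0,4],[2,5]} hit by 2; {[7,9],[7,11]} hit by 9; {[11,14]} hit by 14; {[18,21],[20,22],[21,23]} hit by 21; {[24,25],[20,26]} hit by 25.
Points: 2, 9, 14, 21, 25 (5 total).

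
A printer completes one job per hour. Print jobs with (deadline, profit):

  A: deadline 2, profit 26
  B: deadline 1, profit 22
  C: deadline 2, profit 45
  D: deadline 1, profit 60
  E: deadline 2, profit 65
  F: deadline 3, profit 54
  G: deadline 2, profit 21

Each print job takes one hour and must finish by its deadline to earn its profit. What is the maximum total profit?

Take jobs in profit order; each goes to the latest open slot no later than its deadline.
Profit order: E=65 D=60 F=54 C=45 A=26 B=22 G=21
Assign: E→slot 2, D→slot 1, F→slot 3, C skipped, A skipped, B skipped, G skipped.
Slots: [1:D] [2:E] [3:F]
Profit = 60 + 65 + 54 = 179

179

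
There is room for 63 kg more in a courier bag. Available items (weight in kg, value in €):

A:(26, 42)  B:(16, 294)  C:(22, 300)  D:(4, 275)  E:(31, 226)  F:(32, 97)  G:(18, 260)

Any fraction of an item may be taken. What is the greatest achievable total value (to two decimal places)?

1150.87

Sort by value per unit weight and fill in that order.
Ratios (sorted): D 68.75, B 18.38, G 14.44, C 13.64, E 7.29, F 3.03, A 1.62
take D (4 @ 275); take B (16 @ 294); take G (18 @ 260); take C (22 @ 300); take 3/31 of E → 21.87. Capacity used 63/63.
Total value = 1150.87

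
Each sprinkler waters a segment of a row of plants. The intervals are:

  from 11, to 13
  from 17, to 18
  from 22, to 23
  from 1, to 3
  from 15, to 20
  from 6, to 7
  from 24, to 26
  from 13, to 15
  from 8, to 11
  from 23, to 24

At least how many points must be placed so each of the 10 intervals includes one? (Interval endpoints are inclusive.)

7

Process intervals by earliest right end; each time one isn't hit yet, stab at its right endpoint.
By right end: [1,3]  [6,7]  [8,11]  [11,13]  [13,15]  [17,18]  [15,20]  [22,23]  [23,24]  [24,26]
[1,3] uncovered → point at 3; [6,7] uncovered → point at 7; [8,11] uncovered → point at 11; [13,15] uncovered → point at 15; [17,18] uncovered → point at 18; [22,23] uncovered → point at 23; [24,26] uncovered → point at 26.
Points: 3, 7, 11, 15, 18, 23, 26 (7 total).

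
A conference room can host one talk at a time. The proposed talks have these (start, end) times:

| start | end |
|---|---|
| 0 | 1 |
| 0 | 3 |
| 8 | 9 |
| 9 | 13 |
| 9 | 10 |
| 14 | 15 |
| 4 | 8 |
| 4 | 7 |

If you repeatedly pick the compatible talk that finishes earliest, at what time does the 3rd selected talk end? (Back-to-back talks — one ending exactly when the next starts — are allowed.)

Sorted by end: (0,1)  (0,3)  (4,7)  (4,8)  (8,9)  (9,10)  (9,13)  (14,15)
take (0,1); take (4,7); take (8,9); take (9,10); skip (9,13); take (14,15).
Selected: (0,1) (4,7) (8,9) (9,10) (14,15)

9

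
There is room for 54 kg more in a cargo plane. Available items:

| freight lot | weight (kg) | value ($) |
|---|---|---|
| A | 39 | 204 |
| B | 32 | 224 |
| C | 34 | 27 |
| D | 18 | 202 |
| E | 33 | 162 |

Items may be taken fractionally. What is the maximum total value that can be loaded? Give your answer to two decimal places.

Ratios (sorted): D 11.22, B 7.00, A 5.23, E 4.91, C 0.79
take D (18 @ 202); take B (32 @ 224); take 4/39 of A → 20.92. Capacity used 54/54.
Total value = 446.92

446.92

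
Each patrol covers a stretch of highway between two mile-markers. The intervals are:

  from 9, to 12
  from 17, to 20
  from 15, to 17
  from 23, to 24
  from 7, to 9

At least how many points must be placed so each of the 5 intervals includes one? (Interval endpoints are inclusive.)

3

Process intervals by earliest right end; each time one isn't hit yet, stab at its right endpoint.
Sorted: [7,9] [9,12] [15,17] [17,20] [23,24]
{[7,9],[9,12]} hit by 9; {[15,17],[17,20]} hit by 17; {[23,24]} hit by 24.
Points: 9, 17, 24 (3 total).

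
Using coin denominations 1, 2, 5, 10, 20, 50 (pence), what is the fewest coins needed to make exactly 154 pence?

154 − 3×50→4 − 2×2→0
Total coins = 3 + 2 = 5

5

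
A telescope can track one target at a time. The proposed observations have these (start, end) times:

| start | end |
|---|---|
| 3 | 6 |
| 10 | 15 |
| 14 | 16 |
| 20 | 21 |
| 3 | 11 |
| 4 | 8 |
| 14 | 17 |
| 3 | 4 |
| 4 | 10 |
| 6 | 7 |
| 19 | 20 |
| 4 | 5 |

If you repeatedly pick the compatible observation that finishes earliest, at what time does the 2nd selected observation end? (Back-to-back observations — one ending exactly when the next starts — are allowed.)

5

Sort by end time and greedily take each interval whose start is ≥ the last chosen end.
By end time: (3,4), (4,5), (3,6), (6,7), (4,8), (4,10), (3,11), (10,15), (14,16), (14,17), (19,20), (20,21).
Pick (3,4); next start ≥ 4 → (4,5); next start ≥ 5 → (6,7); next start ≥ 7 → (10,15); next start ≥ 15 → (19,20); next start ≥ 20 → (20,21).
Selected: (3,4) (4,5) (6,7) (10,15) (19,20) (20,21)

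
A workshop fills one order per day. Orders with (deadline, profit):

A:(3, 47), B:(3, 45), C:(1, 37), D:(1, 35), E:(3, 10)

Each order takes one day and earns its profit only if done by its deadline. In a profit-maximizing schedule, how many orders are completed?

3

Sort by profit descending; place each in the latest free slot ≤ its deadline.
By profit: A(d3,47), B(d3,45), C(d1,37), D(d1,35), E(d3,10)
A→slot 3; B→slot 2; C→slot 1; D skipped; E skipped.
3 of 5 scheduled.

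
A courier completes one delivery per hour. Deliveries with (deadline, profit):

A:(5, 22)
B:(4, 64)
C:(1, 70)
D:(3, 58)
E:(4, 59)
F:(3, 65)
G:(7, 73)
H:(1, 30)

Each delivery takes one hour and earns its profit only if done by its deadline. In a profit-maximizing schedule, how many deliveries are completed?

Take jobs in profit order; each goes to the latest open slot no later than its deadline.
By profit: G(d7,73), C(d1,70), F(d3,65), B(d4,64), E(d4,59), D(d3,58), H(d1,30), A(d5,22)
G→slot 7; C→slot 1; F→slot 3; B→slot 4; E→slot 2; D skipped; H skipped; A→slot 5.
6 of 8 scheduled.

6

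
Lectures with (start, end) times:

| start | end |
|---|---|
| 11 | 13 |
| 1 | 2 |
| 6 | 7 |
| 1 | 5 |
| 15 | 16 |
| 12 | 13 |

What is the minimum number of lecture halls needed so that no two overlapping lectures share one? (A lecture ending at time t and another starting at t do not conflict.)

2

The answer is the maximum number of intervals overlapping at any instant.
starts: [1, 1, 6, 11, 12, 15]
ends:   [2, 5, 7, 13, 13, 16]
s1→1 s1→2  — peak 2.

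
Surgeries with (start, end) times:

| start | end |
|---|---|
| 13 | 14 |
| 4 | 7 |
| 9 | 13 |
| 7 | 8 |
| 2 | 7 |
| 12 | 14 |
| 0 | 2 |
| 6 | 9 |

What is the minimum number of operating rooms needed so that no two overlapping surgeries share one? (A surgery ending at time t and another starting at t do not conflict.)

Events (time:±→running): 0:+→1 2:-→0 2:+→1 4:+→2 6:+→3 … peak 3.

3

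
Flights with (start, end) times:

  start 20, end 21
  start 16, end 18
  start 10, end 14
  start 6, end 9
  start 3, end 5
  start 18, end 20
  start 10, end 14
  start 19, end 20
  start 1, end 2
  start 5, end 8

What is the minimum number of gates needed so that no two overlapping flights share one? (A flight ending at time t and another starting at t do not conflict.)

2

The answer is the maximum number of intervals overlapping at any instant.
Events (time:±→running): 1:+→1 2:-→0 3:+→1 5:-→0 5:+→1 6:+→2 … peak 2.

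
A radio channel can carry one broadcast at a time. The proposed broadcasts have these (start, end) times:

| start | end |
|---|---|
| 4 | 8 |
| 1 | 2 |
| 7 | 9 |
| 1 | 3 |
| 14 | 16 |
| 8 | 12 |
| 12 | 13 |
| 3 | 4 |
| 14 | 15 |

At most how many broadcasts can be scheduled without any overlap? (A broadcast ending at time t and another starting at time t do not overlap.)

6

Sorted by end: (1,2)  (1,3)  (3,4)  (4,8)  (7,9)  (8,12)  (12,13)  (14,15)  (14,16)
take (1,2); take (3,4); take (4,8); take (8,12); take (12,13); take (14,15); skip (14,16).
Selected 6 broadcasts.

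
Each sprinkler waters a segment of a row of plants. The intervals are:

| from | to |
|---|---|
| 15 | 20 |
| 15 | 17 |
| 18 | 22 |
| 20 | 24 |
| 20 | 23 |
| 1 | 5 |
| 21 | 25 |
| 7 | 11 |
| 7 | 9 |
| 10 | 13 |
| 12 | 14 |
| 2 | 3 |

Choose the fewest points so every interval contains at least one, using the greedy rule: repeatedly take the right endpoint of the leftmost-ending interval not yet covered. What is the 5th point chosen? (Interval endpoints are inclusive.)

Sorted: [2,3] [1,5] [7,9] [7,11] [10,13] [12,14] [15,17] [15,20] [18,22] [20,23] [20,24] [21,25]
{[2,3],[1,5]} hit by 3; {[7,9],[7,11]} hit by 9; {[10,13],[12,14]} hit by 13; {[15,17],[15,20]} hit by 17; {[18,22],[20,23],[20,24],[21,25]} hit by 22.
Points: 3, 9, 13, 17, 22 (5 total).

22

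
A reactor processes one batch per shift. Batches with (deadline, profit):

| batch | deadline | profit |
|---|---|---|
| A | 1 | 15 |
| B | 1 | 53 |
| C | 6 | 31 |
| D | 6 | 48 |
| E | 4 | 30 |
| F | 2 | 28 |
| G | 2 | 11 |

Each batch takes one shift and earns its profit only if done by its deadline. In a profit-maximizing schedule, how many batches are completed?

5

Sort by profit descending; place each in the latest free slot ≤ its deadline.
By profit: B(d1,53), D(d6,48), C(d6,31), E(d4,30), F(d2,28), A(d1,15), G(d2,11)
B→slot 1; D→slot 6; C→slot 5; E→slot 4; F→slot 2; A skipped; G skipped.
5 of 7 scheduled.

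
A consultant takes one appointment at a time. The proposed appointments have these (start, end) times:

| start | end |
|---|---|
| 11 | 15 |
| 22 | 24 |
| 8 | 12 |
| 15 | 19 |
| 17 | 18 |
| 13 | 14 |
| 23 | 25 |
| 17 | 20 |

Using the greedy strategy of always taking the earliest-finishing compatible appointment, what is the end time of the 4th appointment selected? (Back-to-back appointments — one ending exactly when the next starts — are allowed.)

24

Greedy by earliest finish: after sorting by end time, pick each interval compatible with the last pick.
By end time: (8,12), (13,14), (11,15), (17,18), (15,19), (17,20), (22,24), (23,25).
Pick (8,12); next start ≥ 12 → (13,14); next start ≥ 14 → (17,18); next start ≥ 18 → (22,24).
Selected: (8,12) (13,14) (17,18) (22,24)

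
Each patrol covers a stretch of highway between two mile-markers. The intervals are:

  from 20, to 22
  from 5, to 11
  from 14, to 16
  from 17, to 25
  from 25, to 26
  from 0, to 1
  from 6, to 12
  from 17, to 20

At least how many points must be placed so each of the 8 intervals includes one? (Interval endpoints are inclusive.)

5

Sorted: [0,1] [5,11] [6,12] [14,16] [17,20] [20,22] [17,25] [25,26]
{[0,1]} hit by 1; {[5,11],[6,12]} hit by 11; {[14,16]} hit by 16; {[17,20],[20,22],[17,25]} hit by 20; {[25,26]} hit by 26.
Points: 1, 11, 16, 20, 26 (5 total).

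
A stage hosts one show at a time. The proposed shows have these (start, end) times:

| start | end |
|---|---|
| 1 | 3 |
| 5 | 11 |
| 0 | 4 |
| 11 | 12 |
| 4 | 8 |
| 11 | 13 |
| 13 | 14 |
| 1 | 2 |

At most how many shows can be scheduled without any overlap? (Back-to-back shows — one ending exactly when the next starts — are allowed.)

Order by finish time; keep every interval that doesn't clash with the previous kept one.
Sorted by end: (1,2)  (1,3)  (0,4)  (4,8)  (5,11)  (11,12)  (11,13)  (13,14)
take (1,2); skip (1,3); take (4,8); take (11,12); take (13,14).
Selected 4 shows.

4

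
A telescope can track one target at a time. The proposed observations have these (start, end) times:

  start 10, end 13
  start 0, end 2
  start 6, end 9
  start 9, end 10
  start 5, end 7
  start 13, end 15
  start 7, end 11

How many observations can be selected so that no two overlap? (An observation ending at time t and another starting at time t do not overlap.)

By end time: (0,2), (5,7), (6,9), (9,10), (7,11), (10,13), (13,15).
Pick (0,2); next start ≥ 2 → (5,7); next start ≥ 7 → (9,10); next start ≥ 10 → (10,13); next start ≥ 13 → (13,15).
Selected 5 observations.

5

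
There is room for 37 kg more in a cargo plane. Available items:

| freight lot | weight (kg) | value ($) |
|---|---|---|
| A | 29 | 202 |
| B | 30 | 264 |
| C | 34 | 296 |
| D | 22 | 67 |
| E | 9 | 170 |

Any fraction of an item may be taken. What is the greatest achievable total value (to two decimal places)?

416.40

Ratios (sorted): E 18.89, B 8.80, C 8.71, A 6.97, D 3.05
take E (9 @ 170); take 28/30 of B → 246.40. Capacity used 37/37.
Total value = 416.40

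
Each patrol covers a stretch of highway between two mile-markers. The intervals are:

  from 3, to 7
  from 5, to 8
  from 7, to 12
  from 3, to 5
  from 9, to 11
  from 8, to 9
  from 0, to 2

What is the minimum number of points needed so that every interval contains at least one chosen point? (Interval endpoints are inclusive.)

3

Sort by right endpoint; whenever an interval is uncovered, place a point at its right end.
By right end: [0,2]  [3,5]  [3,7]  [5,8]  [8,9]  [9,11]  [7,12]
[0,2] uncovered → point at 2; [3,5] uncovered → point at 5; [8,9] uncovered → point at 9.
Points: 2, 5, 9 (3 total).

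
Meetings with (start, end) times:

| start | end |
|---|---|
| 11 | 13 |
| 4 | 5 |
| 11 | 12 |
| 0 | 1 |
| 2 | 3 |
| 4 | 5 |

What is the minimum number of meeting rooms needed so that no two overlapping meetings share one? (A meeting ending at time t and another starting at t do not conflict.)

starts: [0, 2, 4, 4, 11, 11]
ends:   [1, 3, 5, 5, 12, 13]
s0→1 e1→0 s2→1 e3→0 s4→1 s4→2  — peak 2.

2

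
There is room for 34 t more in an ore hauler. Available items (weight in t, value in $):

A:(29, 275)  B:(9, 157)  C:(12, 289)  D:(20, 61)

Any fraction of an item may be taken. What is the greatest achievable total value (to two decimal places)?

Greedy by value/weight ratio, highest first.
Ratios (sorted): C 24.08, B 17.44, A 9.48, D 3.05
take C (12 @ 289); take B (9 @ 157); take 13/29 of A → 123.28. Capacity used 34/34.
Total value = 569.28

569.28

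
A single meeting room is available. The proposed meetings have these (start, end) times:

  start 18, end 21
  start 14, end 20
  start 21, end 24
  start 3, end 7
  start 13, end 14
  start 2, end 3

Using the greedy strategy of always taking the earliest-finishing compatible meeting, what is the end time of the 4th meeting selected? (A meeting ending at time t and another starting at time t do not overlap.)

20

Sort by end time and greedily take each interval whose start is ≥ the last chosen end.
By end time: (2,3), (3,7), (13,14), (14,20), (18,21), (21,24).
Pick (2,3); next start ≥ 3 → (3,7); next start ≥ 7 → (13,14); next start ≥ 14 → (14,20); next start ≥ 20 → (21,24).
Selected: (2,3) (3,7) (13,14) (14,20) (21,24)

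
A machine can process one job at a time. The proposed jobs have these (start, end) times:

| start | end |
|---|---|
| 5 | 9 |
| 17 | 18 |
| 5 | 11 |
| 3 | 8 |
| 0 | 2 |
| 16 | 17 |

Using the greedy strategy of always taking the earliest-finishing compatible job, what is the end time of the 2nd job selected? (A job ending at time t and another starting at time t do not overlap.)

8

Order by finish time; keep every interval that doesn't clash with the previous kept one.
By end time: (0,2), (3,8), (5,9), (5,11), (16,17), (17,18).
Pick (0,2); next start ≥ 2 → (3,8); next start ≥ 8 → (16,17); next start ≥ 17 → (17,18).
Selected: (0,2) (3,8) (16,17) (17,18)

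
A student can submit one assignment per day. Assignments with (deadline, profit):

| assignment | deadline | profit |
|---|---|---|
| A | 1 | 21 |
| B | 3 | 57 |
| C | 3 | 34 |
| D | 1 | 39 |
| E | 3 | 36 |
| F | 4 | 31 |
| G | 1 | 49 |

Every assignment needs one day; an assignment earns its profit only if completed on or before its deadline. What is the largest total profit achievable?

By profit: B(d3,57), G(d1,49), D(d1,39), E(d3,36), C(d3,34), F(d4,31), A(d1,21)
B→slot 3; G→slot 1; D skipped; E→slot 2; C skipped; F→slot 4; A skipped.
Profit = 49 + 36 + 57 + 31 = 173

173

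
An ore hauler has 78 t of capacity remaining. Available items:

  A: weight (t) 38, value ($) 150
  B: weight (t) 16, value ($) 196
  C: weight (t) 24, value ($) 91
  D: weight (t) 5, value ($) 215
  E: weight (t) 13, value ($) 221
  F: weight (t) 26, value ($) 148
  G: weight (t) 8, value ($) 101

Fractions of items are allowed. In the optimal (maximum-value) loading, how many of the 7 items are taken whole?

Sort by value per unit weight and fill in that order.
Ratios (sorted): D 43.00, E 17.00, G 12.62, B 12.25, F 5.69, A 3.95, C 3.79
take D (5 @ 215); take E (13 @ 221); take G (8 @ 101); take B (16 @ 196); take F (26 @ 148); take 10/38 of A → 39.47. Capacity used 78/78.
5 item(s) taken whole; one partial (take 10/38 of A).

5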